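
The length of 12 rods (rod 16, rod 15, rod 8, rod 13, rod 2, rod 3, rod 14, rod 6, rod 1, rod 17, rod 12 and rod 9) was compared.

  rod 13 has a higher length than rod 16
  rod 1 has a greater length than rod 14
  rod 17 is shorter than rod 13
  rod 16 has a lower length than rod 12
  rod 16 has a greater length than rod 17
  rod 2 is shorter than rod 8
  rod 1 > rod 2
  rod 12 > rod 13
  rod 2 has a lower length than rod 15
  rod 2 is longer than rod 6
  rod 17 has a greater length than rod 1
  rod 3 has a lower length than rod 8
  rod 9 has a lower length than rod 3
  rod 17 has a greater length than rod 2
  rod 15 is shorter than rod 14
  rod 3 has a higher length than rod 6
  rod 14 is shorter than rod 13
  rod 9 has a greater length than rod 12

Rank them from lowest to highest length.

Nothing is placed below rod 6, so it is least; from there rod 6 < rod 2; rod 2 < rod 15; rod 15 < rod 14; rod 14 < rod 1; rod 1 < rod 17; rod 17 < rod 16; rod 16 < rod 13; rod 13 < rod 12; rod 12 < rod 9; rod 9 < rod 3; rod 3 < rod 8, each given directly.

rod 6 < rod 2 < rod 15 < rod 14 < rod 1 < rod 17 < rod 16 < rod 13 < rod 12 < rod 9 < rod 3 < rod 8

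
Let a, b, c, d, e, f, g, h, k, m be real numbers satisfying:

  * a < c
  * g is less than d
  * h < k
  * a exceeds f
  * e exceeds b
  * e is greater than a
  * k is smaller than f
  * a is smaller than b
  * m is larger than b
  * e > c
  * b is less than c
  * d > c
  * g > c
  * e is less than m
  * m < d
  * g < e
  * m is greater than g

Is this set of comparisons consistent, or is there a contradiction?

The single ordering h < k < f < a < b < c < g < e < m < d satisfies every listed relation, so no contradiction arises.

consistent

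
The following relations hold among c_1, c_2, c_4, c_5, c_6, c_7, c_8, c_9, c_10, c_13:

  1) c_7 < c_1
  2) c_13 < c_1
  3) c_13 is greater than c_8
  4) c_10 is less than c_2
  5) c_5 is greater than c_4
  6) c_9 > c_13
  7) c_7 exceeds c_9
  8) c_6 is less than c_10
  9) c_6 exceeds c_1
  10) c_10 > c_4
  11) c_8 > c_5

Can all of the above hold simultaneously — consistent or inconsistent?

Every relation is compatible with c_4 < c_5 < c_8 < c_13 < c_9 < c_7 < c_1 < c_6 < c_10 < c_2; the set is consistent.

consistent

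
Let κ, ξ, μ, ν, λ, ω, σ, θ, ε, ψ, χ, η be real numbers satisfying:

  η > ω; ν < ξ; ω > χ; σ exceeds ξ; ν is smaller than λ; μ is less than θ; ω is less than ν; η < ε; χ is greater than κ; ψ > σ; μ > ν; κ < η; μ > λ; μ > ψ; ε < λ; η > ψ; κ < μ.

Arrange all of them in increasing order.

The consecutive links are each given: κ < χ; χ < ω; ω < ν; ν < ξ; ξ < σ; σ < ψ; ψ < η; η < ε; ε < λ; λ < μ; μ < θ.

κ < χ < ω < ν < ξ < σ < ψ < η < ε < λ < μ < θ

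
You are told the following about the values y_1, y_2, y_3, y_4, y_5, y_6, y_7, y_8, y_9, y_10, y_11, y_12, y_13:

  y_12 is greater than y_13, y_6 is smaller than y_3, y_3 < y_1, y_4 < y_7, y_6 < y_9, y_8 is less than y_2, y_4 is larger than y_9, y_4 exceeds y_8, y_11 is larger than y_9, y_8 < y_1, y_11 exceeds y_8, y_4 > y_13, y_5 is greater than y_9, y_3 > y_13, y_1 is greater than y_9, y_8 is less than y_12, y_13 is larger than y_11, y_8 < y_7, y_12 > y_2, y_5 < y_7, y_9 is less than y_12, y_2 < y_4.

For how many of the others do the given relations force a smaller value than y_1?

Directly below y_1: y_8, y_9, y_3.
One step further: y_6, y_13 (5 so far).
One step further: y_11 (6 so far).
Nothing else is reachable below y_1; 6 in all.

6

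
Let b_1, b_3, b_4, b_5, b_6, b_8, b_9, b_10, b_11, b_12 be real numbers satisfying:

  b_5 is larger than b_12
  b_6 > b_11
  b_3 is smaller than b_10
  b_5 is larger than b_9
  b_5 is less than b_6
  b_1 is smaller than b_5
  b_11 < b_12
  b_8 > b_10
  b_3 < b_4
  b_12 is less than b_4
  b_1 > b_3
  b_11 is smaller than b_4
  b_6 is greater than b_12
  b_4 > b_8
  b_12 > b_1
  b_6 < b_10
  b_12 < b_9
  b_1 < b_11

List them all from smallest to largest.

b_3 < b_1 < b_11 < b_12 < b_9 < b_5 < b_6 < b_10 < b_8 < b_4

Nothing is placed below b_3, so it is least; from there b_3 < b_1; b_1 < b_11; b_11 < b_12; b_12 < b_9; b_9 < b_5; b_5 < b_6; b_6 < b_10; b_10 < b_8; b_8 < b_4, each given directly.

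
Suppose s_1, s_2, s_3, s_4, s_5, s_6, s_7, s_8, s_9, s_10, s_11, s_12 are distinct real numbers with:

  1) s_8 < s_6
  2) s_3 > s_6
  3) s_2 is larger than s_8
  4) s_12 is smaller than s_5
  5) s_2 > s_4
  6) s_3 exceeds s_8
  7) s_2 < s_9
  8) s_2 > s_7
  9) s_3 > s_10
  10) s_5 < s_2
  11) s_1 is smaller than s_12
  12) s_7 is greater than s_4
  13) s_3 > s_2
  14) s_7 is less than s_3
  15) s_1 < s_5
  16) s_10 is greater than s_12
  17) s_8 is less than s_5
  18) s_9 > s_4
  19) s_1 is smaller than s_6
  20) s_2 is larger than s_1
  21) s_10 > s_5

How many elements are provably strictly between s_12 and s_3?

The relations place s_12 below s_3. An element lies strictly between them when it is forced above s_12 and also forced below s_3.
Above s_12: {s_5, s_10, s_2, s_9}. Below s_3: {s_4, s_1, s_7, s_8, s_5, s_10, s_2, s_6}.
Intersection: {s_5, s_10, s_2} — 3.

3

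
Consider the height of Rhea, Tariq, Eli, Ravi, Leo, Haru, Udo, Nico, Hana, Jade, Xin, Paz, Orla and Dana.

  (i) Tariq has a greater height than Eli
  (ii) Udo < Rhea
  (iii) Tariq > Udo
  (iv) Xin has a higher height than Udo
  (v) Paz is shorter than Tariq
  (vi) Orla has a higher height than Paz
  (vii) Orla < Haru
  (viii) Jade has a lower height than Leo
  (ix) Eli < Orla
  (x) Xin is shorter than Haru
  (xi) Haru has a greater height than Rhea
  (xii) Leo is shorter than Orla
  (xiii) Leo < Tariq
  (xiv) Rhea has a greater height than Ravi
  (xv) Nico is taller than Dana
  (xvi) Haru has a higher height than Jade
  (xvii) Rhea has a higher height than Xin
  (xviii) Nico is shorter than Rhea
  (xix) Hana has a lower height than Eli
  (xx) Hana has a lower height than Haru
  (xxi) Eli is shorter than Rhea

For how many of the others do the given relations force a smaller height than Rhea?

From Rhea the given relations immediately reach Udo, Ravi, Eli, Nico, Xin.
From those, Dana, Hana — 7 in total.
Nothing else is reachable below Rhea; 7 in all.

7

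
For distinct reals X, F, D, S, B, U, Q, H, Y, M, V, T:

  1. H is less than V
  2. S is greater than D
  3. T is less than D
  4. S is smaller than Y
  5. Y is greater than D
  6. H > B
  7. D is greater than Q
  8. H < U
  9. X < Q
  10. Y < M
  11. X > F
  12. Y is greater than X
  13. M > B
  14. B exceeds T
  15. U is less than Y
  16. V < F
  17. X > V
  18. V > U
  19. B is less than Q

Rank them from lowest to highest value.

Nothing is placed below T, so it is least; from there T < B; B < H; H < U; U < V; V < F; F < X; X < Q; Q < D; D < S; S < Y; Y < M, each given directly.

T < B < H < U < V < F < X < Q < D < S < Y < M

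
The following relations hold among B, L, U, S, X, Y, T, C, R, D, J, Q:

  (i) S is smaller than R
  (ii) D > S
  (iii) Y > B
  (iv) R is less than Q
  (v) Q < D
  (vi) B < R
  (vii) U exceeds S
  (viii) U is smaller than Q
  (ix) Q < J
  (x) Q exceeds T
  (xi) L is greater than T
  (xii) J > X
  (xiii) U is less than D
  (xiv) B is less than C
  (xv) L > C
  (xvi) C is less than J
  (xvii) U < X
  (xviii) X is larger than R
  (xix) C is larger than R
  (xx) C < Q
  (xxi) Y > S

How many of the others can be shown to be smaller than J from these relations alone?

8

The elements the relations force below J are B, S, R, U, T, C, X, Q — no chain reaches any other.
That is 8.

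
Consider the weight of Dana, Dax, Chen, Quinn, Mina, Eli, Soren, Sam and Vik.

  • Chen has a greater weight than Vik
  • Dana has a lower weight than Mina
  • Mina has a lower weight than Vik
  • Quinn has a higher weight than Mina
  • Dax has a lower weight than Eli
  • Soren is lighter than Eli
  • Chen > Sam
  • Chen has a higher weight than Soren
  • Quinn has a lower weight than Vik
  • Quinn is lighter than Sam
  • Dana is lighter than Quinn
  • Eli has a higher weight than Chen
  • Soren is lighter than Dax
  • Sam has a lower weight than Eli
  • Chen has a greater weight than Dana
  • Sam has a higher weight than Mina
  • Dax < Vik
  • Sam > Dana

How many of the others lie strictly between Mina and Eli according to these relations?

Chaining upward from Mina reaches: Quinn, Vik, Sam, Chen.
Chaining downward from Eli reaches: Soren, Dana, Dax, Quinn, Vik, Sam, Chen.
Strictly between Mina and Eli are those in both lists: Quinn, Vik, Sam, Chen — 4 elements.

4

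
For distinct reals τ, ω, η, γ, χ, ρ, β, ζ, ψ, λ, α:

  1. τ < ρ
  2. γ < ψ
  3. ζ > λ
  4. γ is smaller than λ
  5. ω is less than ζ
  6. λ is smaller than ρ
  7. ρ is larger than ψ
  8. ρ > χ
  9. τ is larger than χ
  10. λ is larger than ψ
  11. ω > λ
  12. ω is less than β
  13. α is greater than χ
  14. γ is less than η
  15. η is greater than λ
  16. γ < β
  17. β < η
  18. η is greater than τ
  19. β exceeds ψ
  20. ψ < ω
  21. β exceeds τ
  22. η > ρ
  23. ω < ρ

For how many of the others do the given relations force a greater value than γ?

The elements the relations force above γ are ψ, λ, ω, β, ζ, ρ, η — no chain reaches any other.
That is 7.

7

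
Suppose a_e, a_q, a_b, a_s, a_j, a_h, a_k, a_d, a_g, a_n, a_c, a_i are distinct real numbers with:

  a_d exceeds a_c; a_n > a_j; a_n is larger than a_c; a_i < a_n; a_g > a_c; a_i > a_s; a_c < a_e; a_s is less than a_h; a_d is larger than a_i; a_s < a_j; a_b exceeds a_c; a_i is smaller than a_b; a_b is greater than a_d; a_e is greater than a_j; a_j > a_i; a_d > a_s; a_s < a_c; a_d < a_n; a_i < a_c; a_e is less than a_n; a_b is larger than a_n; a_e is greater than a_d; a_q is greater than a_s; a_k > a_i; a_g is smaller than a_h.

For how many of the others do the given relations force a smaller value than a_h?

Directly below a_h: a_s, a_g.
One step further: a_c (3 so far).
One step further: a_i (4 so far).
Nothing else is reachable below a_h; 4 in all.

4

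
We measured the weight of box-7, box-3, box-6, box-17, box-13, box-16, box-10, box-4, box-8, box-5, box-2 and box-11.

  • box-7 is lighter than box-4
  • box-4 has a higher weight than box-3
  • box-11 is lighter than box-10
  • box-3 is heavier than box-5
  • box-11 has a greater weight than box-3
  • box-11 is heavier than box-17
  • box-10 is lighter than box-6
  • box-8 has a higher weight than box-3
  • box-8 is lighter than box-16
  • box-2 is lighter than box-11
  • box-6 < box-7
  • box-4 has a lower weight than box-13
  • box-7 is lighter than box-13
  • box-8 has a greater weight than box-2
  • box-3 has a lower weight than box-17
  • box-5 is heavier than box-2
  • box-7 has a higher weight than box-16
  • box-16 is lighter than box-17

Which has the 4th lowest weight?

box-8

The consecutive relations fix a unique order: box-2 < box-5 < box-3 < box-8 < box-16 < box-17 < box-11 < box-10 < box-6 < box-7 < box-4 < box-13.
Counting 4 from the smallest end gives box-8.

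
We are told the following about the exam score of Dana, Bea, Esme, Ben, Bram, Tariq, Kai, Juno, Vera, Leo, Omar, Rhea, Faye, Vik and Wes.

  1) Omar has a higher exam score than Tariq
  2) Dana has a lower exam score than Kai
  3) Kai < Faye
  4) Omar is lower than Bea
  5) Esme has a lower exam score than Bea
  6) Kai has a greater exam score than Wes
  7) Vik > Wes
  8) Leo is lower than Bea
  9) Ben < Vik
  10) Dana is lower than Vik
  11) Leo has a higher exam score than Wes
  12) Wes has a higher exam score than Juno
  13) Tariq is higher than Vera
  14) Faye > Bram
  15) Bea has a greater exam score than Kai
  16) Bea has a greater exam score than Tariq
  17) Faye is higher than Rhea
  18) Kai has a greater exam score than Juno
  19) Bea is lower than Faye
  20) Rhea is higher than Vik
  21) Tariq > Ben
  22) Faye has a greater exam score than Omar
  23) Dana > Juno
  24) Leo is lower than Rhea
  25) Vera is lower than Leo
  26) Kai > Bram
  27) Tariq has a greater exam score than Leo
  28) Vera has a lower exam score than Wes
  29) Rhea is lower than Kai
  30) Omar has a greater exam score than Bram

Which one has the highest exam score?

Faye

Chaining downward from Faye: directly below it, Bram, Rhea, Kai, Omar, Bea; then Juno, Esme, Dana, Wes, Leo, Vik, Tariq; then Vera, Ben.
That covers every other element, and nothing is given above Faye, so Faye is the highest exam score.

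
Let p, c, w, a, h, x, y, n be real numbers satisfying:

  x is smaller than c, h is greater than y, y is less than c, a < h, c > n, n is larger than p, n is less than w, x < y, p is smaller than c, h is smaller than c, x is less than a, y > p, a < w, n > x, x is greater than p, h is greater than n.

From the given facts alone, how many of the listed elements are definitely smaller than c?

6

From c the given relations immediately reach p, x, n, y, h.
From those, a — 6 in total.
Nothing else is reachable below c; 6 in all.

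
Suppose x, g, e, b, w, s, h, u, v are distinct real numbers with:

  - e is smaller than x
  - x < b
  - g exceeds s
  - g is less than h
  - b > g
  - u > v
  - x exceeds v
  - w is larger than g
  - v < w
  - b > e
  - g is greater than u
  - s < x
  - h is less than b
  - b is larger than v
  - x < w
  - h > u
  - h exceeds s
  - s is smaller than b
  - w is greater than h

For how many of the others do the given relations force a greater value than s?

5

From s the given relations immediately reach x, g, h, b.
From those, w — 5 in total.
No other element is forced above s by the given relations, so the count is 5.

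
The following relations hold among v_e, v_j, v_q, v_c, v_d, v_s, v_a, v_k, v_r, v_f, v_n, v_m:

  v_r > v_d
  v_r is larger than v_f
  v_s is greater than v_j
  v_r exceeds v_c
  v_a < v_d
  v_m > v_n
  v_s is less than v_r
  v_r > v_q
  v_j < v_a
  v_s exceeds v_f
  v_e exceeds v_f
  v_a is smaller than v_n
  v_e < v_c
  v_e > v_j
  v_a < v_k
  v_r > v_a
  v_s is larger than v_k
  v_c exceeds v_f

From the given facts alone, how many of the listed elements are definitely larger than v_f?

Directly above v_f: v_e, v_s, v_c, v_r.
No other element is forced above v_f by the given relations, so the count is 4.

4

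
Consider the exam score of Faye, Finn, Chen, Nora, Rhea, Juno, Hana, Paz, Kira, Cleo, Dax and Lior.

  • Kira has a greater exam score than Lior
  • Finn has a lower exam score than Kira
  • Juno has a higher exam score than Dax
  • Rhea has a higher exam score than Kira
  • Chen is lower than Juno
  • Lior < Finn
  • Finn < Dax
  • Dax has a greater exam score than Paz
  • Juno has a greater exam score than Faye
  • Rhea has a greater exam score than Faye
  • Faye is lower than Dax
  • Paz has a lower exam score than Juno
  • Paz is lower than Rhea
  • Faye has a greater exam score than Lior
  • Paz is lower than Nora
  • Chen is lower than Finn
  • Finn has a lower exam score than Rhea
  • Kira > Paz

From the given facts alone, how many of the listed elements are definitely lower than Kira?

Directly below Kira: Lior, Paz, Finn.
One step further: Chen (4 so far).
No other element is forced below Kira by the given relations, so the count is 4.

4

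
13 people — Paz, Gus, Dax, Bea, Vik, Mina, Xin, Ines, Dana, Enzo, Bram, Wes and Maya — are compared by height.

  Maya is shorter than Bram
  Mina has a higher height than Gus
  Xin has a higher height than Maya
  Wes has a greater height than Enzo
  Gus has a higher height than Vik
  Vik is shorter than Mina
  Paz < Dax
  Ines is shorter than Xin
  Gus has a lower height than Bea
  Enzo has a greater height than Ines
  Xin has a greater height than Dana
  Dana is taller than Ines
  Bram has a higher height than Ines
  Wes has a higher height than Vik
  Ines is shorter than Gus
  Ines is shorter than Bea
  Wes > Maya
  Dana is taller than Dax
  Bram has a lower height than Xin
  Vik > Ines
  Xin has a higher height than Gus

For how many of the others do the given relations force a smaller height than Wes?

Directly below Wes: Vik, Maya, Enzo.
One step further: Ines (4 so far).
No other element is forced below Wes by the given relations, so the count is 4.

4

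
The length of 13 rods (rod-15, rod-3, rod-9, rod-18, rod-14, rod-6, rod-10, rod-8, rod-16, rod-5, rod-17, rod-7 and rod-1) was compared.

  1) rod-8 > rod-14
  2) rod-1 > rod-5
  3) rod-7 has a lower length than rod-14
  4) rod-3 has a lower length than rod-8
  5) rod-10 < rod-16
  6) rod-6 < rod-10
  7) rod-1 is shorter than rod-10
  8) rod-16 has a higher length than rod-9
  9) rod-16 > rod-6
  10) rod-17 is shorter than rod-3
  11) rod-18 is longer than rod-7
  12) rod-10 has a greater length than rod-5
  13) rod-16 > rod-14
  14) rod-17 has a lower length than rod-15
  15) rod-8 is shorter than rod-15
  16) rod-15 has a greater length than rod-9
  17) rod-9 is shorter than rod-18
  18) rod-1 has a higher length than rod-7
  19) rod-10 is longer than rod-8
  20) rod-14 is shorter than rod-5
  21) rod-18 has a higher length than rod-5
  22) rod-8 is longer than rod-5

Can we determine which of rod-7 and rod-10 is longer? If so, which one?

rod-10

rod-7 < rod-14 and rod-14 < rod-5 give rod-7 < rod-5.
Then rod-5 < rod-1 extends the chain to rod-1.
Then rod-1 < rod-10 extends the chain to rod-10.
So rod-10 is longer.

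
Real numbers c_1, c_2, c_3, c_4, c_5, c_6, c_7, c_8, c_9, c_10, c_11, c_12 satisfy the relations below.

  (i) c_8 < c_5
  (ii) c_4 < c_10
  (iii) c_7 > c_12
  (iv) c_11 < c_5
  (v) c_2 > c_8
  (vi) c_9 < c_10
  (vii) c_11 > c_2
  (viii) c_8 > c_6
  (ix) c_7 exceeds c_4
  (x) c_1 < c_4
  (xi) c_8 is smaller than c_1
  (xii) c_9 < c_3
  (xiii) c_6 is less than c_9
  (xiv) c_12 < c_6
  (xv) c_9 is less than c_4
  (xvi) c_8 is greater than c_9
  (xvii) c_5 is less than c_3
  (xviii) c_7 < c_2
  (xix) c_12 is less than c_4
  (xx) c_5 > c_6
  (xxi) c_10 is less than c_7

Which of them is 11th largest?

The consecutive relations fix a unique order: c_12 < c_6 < c_9 < c_8 < c_1 < c_4 < c_10 < c_7 < c_2 < c_11 < c_5 < c_3.
Counting 11 from the largest end gives c_6.

c_6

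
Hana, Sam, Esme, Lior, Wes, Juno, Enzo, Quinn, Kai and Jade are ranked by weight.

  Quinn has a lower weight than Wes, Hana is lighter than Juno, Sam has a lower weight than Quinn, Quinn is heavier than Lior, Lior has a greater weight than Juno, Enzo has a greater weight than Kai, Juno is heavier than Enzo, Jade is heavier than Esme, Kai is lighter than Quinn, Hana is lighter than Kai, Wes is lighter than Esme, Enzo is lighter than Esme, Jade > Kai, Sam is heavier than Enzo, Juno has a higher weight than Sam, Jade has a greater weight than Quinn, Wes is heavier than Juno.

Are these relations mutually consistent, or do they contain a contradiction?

Every relation is compatible with Hana < Kai < Enzo < Sam < Juno < Lior < Quinn < Wes < Esme < Jade; the set is consistent.

consistent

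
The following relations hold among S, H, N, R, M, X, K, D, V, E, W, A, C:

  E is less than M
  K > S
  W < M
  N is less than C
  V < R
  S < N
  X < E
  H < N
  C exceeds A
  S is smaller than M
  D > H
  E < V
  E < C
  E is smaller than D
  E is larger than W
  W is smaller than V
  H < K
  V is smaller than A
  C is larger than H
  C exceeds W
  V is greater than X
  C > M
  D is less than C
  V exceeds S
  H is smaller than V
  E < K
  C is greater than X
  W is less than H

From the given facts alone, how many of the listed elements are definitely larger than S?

From S the given relations immediately reach N, K, M, V.
From those, A, R, C — 7 in total.
No other element is forced above S by the given relations, so the count is 7.

7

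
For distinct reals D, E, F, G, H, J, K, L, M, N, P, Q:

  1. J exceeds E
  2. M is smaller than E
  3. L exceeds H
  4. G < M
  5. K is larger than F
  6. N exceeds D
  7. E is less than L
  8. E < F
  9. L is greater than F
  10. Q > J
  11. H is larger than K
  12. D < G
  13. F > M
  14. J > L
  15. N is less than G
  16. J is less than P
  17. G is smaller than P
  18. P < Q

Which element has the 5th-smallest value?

Chaining the given pairs: D < N < G < M < E < F < K < H < L < J < P < Q.
Counting 5 from the smallest end gives E.

E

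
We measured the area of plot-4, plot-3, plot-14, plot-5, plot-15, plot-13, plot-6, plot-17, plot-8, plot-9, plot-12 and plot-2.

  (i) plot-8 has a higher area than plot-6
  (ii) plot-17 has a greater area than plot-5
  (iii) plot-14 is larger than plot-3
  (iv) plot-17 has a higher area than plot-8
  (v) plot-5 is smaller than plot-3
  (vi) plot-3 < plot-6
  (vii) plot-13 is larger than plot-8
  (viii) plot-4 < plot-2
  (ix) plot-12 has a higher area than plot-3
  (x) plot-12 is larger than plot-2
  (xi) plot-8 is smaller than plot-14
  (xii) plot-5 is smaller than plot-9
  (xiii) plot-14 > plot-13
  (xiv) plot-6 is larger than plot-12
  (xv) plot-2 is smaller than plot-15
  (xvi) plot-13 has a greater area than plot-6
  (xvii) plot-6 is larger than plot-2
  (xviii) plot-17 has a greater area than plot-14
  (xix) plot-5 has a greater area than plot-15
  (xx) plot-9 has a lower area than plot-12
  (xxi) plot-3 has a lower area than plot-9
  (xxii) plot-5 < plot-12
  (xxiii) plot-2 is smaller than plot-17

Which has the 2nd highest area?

plot-14

Chaining the given pairs: plot-4 < plot-2 < plot-15 < plot-5 < plot-3 < plot-9 < plot-12 < plot-6 < plot-8 < plot-13 < plot-14 < plot-17.
Counting 2 from the largest end gives plot-14.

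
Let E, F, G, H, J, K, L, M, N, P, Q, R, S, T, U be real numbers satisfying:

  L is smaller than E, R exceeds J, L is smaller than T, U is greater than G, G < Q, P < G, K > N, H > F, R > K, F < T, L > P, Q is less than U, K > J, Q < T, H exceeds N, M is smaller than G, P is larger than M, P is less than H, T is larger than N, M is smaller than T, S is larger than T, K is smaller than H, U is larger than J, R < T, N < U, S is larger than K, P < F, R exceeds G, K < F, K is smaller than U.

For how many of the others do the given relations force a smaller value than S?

11

Directly below S: K, T.
One step further: J, N, M, F, L, R, Q (9 so far).
One step further: P, G (11 so far).
Nothing else is reachable below S; 11 in all.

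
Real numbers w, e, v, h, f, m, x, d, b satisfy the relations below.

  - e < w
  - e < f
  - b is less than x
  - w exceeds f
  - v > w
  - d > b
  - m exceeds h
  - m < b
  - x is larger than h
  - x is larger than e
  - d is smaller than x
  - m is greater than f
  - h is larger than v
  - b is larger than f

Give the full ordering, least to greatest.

e < f < w < v < h < m < b < d < x

The consecutive links are each given: e < f; f < w; w < v; v < h; h < m; m < b; b < d; d < x.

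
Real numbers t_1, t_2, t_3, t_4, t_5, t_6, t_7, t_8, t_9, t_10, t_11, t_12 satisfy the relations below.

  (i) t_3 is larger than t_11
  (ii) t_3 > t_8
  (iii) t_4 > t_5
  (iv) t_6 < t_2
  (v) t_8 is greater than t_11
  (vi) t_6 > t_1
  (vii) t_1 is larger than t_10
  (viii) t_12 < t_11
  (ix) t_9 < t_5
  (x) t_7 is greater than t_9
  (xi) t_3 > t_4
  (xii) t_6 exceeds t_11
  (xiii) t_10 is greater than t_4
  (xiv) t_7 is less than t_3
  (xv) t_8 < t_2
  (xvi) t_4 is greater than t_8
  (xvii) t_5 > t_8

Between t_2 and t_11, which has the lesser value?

t_11

Chaining the given relations: t_11 < t_8 < t_5 < t_4 < t_10 < t_1 < t_6 < t_2.
So t_11 < t_2; t_11 is the smaller of the two.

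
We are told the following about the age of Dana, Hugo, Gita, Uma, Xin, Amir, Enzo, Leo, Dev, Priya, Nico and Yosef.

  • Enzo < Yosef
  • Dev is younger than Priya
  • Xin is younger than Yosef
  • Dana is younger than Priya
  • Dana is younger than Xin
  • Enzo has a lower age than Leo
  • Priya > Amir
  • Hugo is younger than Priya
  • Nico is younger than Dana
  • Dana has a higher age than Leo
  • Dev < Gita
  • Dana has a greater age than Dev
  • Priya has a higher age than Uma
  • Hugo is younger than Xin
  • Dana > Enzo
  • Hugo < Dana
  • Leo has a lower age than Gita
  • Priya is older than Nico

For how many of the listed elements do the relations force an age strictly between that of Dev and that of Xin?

The relations place Dev below Xin. An element lies strictly between them when it is forced above Dev and also forced below Xin.
Above Dev: {Dana, Gita, Priya, Yosef}. Below Xin: {Enzo, Leo, Hugo, Nico, Dana}.
Intersection: {Dana} — 1.

1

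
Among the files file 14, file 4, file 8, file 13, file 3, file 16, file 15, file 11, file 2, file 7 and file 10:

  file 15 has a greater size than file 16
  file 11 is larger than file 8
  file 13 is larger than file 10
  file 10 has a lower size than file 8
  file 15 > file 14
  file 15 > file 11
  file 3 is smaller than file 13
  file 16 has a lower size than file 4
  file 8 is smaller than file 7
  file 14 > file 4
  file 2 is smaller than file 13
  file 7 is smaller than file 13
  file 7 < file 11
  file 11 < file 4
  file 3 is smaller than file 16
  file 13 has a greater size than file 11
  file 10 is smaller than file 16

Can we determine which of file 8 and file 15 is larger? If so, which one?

file 15

Link the given pairs in sequence: file 8 < file 7; file 7 < file 11; file 11 < file 4; file 4 < file 14; file 14 < file 15.
Together: file 8 < file 7 < file 11 < file 4 < file 14 < file 15.
So file 15 is larger.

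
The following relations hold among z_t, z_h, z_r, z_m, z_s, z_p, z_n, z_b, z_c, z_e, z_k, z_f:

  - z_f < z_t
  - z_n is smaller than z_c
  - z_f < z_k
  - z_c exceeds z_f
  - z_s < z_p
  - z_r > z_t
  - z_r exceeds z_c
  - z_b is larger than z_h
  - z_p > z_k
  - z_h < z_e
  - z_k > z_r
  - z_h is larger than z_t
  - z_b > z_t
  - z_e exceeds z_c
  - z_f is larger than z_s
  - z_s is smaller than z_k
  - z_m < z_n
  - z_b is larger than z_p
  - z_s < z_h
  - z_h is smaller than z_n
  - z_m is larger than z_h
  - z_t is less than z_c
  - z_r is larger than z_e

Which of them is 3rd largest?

The consecutive relations fix a unique order: z_s < z_f < z_t < z_h < z_m < z_n < z_c < z_e < z_r < z_k < z_p < z_b.
The 3rd largest is z_k.

z_k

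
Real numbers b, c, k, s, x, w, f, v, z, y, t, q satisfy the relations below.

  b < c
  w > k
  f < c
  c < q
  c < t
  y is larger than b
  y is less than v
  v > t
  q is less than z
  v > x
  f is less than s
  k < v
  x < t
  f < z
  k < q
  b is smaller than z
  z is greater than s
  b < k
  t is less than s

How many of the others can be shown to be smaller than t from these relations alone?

4

Directly below t: x, c.
One step further: b, f (4 so far).
No other element is forced below t by the given relations, so the count is 4.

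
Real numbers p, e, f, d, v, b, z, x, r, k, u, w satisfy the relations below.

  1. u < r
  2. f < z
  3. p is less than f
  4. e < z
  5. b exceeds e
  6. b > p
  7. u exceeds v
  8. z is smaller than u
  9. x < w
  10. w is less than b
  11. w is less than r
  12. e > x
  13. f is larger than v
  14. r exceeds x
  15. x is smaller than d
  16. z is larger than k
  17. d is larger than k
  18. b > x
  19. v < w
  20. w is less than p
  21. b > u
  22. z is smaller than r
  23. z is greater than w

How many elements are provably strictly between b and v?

5

Chaining upward from v reaches: w, p, f, z, u, r.
Chaining downward from b reaches: k, x, w, e, p, f, z, u.
Strictly between v and b are those in both lists: w, p, f, z, u — 5 elements.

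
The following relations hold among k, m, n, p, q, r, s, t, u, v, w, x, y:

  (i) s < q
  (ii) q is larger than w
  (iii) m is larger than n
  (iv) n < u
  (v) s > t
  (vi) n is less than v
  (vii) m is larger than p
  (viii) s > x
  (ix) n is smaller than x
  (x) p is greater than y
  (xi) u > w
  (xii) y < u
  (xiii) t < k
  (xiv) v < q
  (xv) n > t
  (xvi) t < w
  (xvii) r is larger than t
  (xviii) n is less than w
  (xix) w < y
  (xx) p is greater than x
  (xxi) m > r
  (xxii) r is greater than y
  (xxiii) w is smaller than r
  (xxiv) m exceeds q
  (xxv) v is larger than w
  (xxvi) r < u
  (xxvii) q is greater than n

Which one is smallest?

t

n is not least since t < n; x is not least since n < x; w is not least since n < w; y is not least since w < y; p is not least since x < p; r is not least since y < r; u is not least since w < u; v is not least since n < v; s is not least since t < s; q is not least since w < q; k is not least since t < k; m is not least since r < m.
Only t has nothing below it, so t is the smallest.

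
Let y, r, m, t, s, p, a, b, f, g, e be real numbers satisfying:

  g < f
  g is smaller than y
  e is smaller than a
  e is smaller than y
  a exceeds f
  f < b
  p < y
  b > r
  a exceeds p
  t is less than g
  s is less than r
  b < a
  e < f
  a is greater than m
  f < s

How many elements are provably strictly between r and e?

2

Chaining upward from e reaches: y, f, s, b, a.
Chaining downward from r reaches: t, g, f, s.
Strictly between e and r are those in both lists: f, s — 2 elements.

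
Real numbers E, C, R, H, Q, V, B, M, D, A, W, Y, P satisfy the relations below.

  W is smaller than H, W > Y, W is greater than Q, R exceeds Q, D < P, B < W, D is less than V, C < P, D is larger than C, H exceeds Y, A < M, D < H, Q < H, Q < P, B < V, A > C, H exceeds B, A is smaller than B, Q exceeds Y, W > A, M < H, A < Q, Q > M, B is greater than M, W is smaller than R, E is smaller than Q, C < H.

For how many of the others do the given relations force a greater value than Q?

Directly above Q: W, P, R, H.
Nothing else is reachable above Q; 4 in all.

4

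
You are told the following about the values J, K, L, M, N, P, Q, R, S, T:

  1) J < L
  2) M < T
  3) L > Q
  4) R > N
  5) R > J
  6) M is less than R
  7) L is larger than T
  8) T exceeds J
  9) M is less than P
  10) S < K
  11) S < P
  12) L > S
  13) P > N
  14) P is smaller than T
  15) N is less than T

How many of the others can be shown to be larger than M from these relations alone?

Directly above M: P, T, R.
One step further: L (4 so far).
Nothing else is reachable above M; 4 in all.

4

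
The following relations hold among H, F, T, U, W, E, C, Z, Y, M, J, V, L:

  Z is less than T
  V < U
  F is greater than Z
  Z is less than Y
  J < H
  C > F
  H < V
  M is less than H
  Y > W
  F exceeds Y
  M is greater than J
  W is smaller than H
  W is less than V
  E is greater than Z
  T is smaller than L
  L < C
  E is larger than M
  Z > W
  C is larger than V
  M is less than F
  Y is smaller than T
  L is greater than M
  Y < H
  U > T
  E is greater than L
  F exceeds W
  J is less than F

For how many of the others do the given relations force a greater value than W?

10

Directly above W: Z, Y, F, H, V.
One step further: T, C, U, E (9 so far).
One step further: L (10 so far).
No other element is forced above W by the given relations, so the count is 10.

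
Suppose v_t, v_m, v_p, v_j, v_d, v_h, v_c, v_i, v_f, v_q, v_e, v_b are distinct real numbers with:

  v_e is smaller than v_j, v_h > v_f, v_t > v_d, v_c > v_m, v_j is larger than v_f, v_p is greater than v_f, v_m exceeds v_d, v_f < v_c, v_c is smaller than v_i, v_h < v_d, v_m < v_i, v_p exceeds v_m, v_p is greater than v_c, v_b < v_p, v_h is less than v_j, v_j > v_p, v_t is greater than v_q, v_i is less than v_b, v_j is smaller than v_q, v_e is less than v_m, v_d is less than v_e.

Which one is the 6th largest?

v_i

The consecutive relations fix a unique order: v_f < v_h < v_d < v_e < v_m < v_c < v_i < v_b < v_p < v_j < v_q < v_t.
The 6th largest is v_i.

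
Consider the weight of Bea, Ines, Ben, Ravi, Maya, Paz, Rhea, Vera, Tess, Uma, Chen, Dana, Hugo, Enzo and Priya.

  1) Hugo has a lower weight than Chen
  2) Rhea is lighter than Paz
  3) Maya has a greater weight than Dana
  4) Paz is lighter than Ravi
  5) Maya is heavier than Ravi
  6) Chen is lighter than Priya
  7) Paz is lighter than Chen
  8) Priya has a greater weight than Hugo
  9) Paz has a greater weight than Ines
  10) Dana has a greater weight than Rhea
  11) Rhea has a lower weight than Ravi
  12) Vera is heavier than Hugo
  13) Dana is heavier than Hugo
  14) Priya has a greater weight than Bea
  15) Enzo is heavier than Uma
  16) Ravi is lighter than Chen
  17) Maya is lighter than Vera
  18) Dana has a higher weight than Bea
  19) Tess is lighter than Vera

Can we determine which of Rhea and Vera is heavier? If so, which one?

Vera

Link the given pairs in sequence: Rhea < Paz; Paz < Ravi; Ravi < Maya; Maya < Vera.
Together: Rhea < Paz < Ravi < Maya < Vera.
So Vera is heavier.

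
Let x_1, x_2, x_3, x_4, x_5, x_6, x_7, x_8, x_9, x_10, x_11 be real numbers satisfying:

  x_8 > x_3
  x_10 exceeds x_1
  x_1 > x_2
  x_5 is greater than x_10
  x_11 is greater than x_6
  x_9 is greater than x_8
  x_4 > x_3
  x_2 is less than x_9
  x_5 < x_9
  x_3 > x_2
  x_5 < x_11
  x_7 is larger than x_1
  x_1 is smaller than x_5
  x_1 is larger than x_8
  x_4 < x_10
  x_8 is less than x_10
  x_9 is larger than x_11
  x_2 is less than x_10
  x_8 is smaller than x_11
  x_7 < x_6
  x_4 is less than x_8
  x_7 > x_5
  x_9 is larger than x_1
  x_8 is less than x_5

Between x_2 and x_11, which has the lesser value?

x_2

x_2 < x_3 < x_4 < x_8 < x_1 < x_10 < x_5 < x_7 < x_6 < x_11, by transitivity through x_3, x_4, x_8, x_1, x_10, x_5, x_7, x_6.
So x_2 < x_11; x_2 is the smaller of the two.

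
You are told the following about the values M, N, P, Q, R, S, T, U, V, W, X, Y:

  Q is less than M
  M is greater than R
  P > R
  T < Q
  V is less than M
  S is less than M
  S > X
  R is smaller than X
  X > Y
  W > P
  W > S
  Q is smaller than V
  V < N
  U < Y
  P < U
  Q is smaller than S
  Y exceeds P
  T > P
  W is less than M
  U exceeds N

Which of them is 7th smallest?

Chaining the given pairs: R < P < T < Q < V < N < U < Y < X < S < W < M.
The 7th smallest is U.

U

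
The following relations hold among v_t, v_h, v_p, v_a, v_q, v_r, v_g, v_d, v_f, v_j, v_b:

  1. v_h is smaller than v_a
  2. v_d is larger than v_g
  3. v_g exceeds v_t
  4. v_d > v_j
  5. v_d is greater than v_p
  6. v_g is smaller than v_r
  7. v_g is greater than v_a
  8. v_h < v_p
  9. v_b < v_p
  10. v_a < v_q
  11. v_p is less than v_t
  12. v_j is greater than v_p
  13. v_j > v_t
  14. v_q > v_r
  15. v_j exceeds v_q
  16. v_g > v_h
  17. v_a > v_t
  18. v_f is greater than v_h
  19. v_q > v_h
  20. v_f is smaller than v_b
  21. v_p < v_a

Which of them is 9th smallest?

Piecing the relations together gives one ordering: v_h < v_f < v_b < v_p < v_t < v_a < v_g < v_r < v_q < v_j < v_d.
The 9th smallest is v_q.

v_q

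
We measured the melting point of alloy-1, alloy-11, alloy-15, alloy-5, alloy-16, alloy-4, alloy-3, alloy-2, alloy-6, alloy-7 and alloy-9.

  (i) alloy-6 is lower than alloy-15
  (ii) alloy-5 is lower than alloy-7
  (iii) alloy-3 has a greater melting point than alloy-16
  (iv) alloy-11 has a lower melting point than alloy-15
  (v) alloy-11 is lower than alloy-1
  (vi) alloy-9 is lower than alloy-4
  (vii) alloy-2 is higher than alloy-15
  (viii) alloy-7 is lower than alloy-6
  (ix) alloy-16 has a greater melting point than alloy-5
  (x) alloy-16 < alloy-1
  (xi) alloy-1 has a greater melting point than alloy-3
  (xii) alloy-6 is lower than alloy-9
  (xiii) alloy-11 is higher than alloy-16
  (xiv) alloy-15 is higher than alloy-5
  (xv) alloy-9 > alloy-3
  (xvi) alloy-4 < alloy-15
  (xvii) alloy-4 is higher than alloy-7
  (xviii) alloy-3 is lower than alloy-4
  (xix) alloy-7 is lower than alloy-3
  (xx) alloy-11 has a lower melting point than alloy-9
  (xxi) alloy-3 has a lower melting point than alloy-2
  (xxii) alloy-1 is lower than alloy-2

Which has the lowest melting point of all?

alloy-5

alloy-16 is not least since alloy-5 < alloy-16; alloy-11 is not least since alloy-16 < alloy-11; alloy-7 is not least since alloy-5 < alloy-7; alloy-3 is not least since alloy-7 < alloy-3; alloy-6 is not least since alloy-7 < alloy-6; alloy-9 is not least since alloy-3 < alloy-9; alloy-4 is not least since alloy-7 < alloy-4; alloy-15 is not least since alloy-5 < alloy-15; alloy-1 is not least since alloy-3 < alloy-1; alloy-2 is not least since alloy-1 < alloy-2.
Only alloy-5 has nothing below it, so alloy-5 is the lowest melting point.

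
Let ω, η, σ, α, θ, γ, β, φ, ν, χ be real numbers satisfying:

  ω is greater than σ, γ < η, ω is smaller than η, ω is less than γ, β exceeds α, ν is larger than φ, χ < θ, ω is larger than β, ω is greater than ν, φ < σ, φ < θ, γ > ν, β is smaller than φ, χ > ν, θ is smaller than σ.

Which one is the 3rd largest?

Chaining the given pairs: α < β < φ < ν < χ < θ < σ < ω < γ < η.
Counting 3 from the largest end gives ω.

ω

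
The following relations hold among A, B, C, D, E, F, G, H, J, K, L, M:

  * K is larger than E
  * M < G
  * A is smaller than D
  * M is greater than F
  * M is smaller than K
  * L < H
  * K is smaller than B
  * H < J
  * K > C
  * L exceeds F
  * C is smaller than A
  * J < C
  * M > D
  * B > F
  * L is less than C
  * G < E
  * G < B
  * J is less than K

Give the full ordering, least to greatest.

The consecutive links are each given: F < L; L < H; H < J; J < C; C < A; A < D; D < M; M < G; G < E; E < K; K < B.

F < L < H < J < C < A < D < M < G < E < K < B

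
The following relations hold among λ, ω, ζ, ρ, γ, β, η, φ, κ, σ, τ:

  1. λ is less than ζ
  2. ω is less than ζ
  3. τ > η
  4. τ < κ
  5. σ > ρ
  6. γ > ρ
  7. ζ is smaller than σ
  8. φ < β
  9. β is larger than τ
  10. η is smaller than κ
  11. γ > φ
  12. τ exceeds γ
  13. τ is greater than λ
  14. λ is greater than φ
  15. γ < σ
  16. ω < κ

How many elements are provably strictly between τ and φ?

Chaining upward from φ reaches: λ, ζ, γ, σ, κ, β.
Chaining downward from τ reaches: ρ, λ, γ, η.
Strictly between φ and τ are those in both lists: λ, γ — 2 elements.

2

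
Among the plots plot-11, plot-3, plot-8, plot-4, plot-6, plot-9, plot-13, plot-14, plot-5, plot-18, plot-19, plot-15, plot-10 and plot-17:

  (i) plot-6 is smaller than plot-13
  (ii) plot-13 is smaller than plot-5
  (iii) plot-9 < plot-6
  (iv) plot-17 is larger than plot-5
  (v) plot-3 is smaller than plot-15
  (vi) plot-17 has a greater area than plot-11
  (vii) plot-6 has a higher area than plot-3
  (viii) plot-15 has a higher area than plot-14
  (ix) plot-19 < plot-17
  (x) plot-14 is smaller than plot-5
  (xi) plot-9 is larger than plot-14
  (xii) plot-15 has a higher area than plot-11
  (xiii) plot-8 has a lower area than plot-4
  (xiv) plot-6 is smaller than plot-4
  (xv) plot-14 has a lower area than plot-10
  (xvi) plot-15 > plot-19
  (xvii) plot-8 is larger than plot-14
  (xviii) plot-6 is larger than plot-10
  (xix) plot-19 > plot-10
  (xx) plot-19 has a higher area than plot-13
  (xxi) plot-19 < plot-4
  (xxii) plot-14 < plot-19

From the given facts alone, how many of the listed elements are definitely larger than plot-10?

The elements the relations force above plot-10 are plot-6, plot-13, plot-19, plot-5, plot-4, plot-15, plot-17 — no chain reaches any other.
That is 7.

7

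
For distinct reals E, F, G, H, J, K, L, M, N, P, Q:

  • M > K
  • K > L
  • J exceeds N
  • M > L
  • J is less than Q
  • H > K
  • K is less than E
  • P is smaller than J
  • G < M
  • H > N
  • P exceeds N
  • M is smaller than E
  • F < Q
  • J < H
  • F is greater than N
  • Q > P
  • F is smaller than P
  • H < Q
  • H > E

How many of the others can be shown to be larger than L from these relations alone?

5

From L the given relations immediately reach K, M.
From those, E, H — 4 in total.
From those, Q — 5 in total.
No other element is forced above L by the given relations, so the count is 5.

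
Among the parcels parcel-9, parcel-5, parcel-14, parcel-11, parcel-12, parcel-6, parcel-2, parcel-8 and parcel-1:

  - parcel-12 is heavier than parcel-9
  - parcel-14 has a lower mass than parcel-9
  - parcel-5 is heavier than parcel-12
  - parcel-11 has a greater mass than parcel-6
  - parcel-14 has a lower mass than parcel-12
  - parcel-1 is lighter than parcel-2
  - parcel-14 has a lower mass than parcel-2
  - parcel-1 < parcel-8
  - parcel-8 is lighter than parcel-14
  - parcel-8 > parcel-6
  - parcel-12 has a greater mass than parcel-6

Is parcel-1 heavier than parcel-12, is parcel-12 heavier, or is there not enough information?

Following the relations from parcel-1: parcel-1 < parcel-8 < parcel-14 < parcel-9 < parcel-12.
So parcel-12 is heavier.

parcel-12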